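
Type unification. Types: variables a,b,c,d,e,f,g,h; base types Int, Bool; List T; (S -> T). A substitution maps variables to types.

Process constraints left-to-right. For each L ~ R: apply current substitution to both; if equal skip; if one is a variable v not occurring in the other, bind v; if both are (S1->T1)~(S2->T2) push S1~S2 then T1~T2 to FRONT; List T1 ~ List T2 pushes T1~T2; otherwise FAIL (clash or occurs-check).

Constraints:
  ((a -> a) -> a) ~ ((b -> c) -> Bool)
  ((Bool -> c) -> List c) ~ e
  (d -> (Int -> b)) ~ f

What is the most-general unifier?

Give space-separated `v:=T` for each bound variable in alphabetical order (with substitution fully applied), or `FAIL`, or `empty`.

Answer: a:=Bool b:=Bool c:=Bool e:=((Bool -> Bool) -> List Bool) f:=(d -> (Int -> Bool))

Derivation:
step 1: unify ((a -> a) -> a) ~ ((b -> c) -> Bool)  [subst: {-} | 2 pending]
  -> decompose arrow: push (a -> a)~(b -> c), a~Bool
step 2: unify (a -> a) ~ (b -> c)  [subst: {-} | 3 pending]
  -> decompose arrow: push a~b, a~c
step 3: unify a ~ b  [subst: {-} | 4 pending]
  bind a := b
step 4: unify b ~ c  [subst: {a:=b} | 3 pending]
  bind b := c
step 5: unify c ~ Bool  [subst: {a:=b, b:=c} | 2 pending]
  bind c := Bool
step 6: unify ((Bool -> Bool) -> List Bool) ~ e  [subst: {a:=b, b:=c, c:=Bool} | 1 pending]
  bind e := ((Bool -> Bool) -> List Bool)
step 7: unify (d -> (Int -> Bool)) ~ f  [subst: {a:=b, b:=c, c:=Bool, e:=((Bool -> Bool) -> List Bool)} | 0 pending]
  bind f := (d -> (Int -> Bool))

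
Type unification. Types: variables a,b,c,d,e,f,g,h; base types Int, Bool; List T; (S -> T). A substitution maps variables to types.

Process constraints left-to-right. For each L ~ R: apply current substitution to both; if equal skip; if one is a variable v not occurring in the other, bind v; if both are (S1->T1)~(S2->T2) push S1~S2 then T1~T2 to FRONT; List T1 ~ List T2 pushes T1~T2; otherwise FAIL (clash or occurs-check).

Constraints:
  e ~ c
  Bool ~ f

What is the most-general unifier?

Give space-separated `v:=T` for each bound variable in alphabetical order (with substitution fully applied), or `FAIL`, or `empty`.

Answer: e:=c f:=Bool

Derivation:
step 1: unify e ~ c  [subst: {-} | 1 pending]
  bind e := c
step 2: unify Bool ~ f  [subst: {e:=c} | 0 pending]
  bind f := Bool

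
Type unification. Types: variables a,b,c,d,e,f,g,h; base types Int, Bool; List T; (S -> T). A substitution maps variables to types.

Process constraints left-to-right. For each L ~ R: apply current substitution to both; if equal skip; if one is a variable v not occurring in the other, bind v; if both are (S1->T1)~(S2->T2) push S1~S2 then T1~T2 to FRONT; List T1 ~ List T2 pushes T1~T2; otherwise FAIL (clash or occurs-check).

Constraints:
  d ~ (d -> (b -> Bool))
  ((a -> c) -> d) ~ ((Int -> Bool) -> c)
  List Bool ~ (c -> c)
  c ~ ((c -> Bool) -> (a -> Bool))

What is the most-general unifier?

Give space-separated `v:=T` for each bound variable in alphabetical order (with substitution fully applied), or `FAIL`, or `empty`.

step 1: unify d ~ (d -> (b -> Bool))  [subst: {-} | 3 pending]
  occurs-check fail: d in (d -> (b -> Bool))

Answer: FAIL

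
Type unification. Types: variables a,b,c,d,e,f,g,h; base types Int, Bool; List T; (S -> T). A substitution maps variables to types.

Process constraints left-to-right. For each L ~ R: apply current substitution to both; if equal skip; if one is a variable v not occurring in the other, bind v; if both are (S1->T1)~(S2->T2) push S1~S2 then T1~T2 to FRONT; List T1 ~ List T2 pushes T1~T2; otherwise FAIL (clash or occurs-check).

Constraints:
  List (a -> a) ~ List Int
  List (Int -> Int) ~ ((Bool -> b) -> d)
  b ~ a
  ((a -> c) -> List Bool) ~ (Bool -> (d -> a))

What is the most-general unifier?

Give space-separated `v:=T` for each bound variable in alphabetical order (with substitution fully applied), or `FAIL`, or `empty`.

Answer: FAIL

Derivation:
step 1: unify List (a -> a) ~ List Int  [subst: {-} | 3 pending]
  -> decompose List: push (a -> a)~Int
step 2: unify (a -> a) ~ Int  [subst: {-} | 3 pending]
  clash: (a -> a) vs Int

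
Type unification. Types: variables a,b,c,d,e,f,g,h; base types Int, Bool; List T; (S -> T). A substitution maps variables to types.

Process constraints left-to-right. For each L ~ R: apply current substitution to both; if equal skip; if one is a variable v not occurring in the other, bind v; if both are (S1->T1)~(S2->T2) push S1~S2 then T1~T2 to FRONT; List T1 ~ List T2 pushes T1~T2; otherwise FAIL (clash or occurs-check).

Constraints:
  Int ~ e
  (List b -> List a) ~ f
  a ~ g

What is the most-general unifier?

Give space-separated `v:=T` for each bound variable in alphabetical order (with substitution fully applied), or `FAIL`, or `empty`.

step 1: unify Int ~ e  [subst: {-} | 2 pending]
  bind e := Int
step 2: unify (List b -> List a) ~ f  [subst: {e:=Int} | 1 pending]
  bind f := (List b -> List a)
step 3: unify a ~ g  [subst: {e:=Int, f:=(List b -> List a)} | 0 pending]
  bind a := g

Answer: a:=g e:=Int f:=(List b -> List g)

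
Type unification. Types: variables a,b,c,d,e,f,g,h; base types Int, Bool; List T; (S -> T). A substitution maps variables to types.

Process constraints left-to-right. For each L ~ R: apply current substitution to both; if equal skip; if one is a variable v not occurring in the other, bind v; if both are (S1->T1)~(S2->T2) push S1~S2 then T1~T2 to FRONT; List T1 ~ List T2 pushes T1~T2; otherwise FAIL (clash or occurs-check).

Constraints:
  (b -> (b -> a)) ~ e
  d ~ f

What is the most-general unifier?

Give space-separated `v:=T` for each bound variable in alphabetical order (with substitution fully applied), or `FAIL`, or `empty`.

step 1: unify (b -> (b -> a)) ~ e  [subst: {-} | 1 pending]
  bind e := (b -> (b -> a))
step 2: unify d ~ f  [subst: {e:=(b -> (b -> a))} | 0 pending]
  bind d := f

Answer: d:=f e:=(b -> (b -> a))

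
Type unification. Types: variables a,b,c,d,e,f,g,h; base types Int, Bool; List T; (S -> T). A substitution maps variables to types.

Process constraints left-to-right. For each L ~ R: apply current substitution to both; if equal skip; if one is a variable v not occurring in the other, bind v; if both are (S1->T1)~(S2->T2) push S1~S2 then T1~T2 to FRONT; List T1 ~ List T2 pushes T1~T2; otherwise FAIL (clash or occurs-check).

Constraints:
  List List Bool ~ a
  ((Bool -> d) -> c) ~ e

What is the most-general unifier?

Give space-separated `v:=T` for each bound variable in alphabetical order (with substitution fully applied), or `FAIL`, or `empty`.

step 1: unify List List Bool ~ a  [subst: {-} | 1 pending]
  bind a := List List Bool
step 2: unify ((Bool -> d) -> c) ~ e  [subst: {a:=List List Bool} | 0 pending]
  bind e := ((Bool -> d) -> c)

Answer: a:=List List Bool e:=((Bool -> d) -> c)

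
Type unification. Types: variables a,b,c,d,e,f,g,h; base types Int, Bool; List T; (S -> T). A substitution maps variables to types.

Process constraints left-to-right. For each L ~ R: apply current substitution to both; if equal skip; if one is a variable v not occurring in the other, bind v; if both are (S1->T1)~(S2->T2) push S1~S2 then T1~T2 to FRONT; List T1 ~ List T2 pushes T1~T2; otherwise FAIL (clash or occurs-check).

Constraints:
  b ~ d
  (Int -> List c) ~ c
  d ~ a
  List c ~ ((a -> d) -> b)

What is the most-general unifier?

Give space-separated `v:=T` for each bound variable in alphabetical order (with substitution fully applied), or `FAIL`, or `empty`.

Answer: FAIL

Derivation:
step 1: unify b ~ d  [subst: {-} | 3 pending]
  bind b := d
step 2: unify (Int -> List c) ~ c  [subst: {b:=d} | 2 pending]
  occurs-check fail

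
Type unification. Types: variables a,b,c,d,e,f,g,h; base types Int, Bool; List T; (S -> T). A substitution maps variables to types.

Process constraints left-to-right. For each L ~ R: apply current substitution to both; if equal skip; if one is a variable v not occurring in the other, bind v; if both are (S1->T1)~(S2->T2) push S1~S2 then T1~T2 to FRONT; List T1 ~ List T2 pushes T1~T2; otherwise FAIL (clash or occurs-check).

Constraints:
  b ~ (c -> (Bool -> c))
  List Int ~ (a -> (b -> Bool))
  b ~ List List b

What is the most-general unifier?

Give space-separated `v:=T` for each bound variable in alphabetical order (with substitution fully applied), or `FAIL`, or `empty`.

Answer: FAIL

Derivation:
step 1: unify b ~ (c -> (Bool -> c))  [subst: {-} | 2 pending]
  bind b := (c -> (Bool -> c))
step 2: unify List Int ~ (a -> ((c -> (Bool -> c)) -> Bool))  [subst: {b:=(c -> (Bool -> c))} | 1 pending]
  clash: List Int vs (a -> ((c -> (Bool -> c)) -> Bool))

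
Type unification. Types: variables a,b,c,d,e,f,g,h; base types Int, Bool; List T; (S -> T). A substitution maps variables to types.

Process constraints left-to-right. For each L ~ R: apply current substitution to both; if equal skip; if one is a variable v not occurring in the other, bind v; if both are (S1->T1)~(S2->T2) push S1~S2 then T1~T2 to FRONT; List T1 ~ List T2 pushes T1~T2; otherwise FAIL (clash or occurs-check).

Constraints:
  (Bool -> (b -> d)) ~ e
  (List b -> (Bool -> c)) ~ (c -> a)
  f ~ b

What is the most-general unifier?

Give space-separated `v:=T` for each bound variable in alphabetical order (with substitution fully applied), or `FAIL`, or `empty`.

Answer: a:=(Bool -> List b) c:=List b e:=(Bool -> (b -> d)) f:=b

Derivation:
step 1: unify (Bool -> (b -> d)) ~ e  [subst: {-} | 2 pending]
  bind e := (Bool -> (b -> d))
step 2: unify (List b -> (Bool -> c)) ~ (c -> a)  [subst: {e:=(Bool -> (b -> d))} | 1 pending]
  -> decompose arrow: push List b~c, (Bool -> c)~a
step 3: unify List b ~ c  [subst: {e:=(Bool -> (b -> d))} | 2 pending]
  bind c := List b
step 4: unify (Bool -> List b) ~ a  [subst: {e:=(Bool -> (b -> d)), c:=List b} | 1 pending]
  bind a := (Bool -> List b)
step 5: unify f ~ b  [subst: {e:=(Bool -> (b -> d)), c:=List b, a:=(Bool -> List b)} | 0 pending]
  bind f := b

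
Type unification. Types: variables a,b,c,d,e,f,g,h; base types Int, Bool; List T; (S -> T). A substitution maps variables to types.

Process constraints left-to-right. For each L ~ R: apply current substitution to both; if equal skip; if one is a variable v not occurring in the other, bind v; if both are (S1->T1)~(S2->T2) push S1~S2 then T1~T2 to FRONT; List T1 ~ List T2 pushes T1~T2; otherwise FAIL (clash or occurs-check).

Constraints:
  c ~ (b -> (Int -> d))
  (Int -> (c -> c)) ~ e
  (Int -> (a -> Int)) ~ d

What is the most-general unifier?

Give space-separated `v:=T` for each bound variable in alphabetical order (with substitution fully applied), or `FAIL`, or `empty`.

Answer: c:=(b -> (Int -> (Int -> (a -> Int)))) d:=(Int -> (a -> Int)) e:=(Int -> ((b -> (Int -> (Int -> (a -> Int)))) -> (b -> (Int -> (Int -> (a -> Int))))))

Derivation:
step 1: unify c ~ (b -> (Int -> d))  [subst: {-} | 2 pending]
  bind c := (b -> (Int -> d))
step 2: unify (Int -> ((b -> (Int -> d)) -> (b -> (Int -> d)))) ~ e  [subst: {c:=(b -> (Int -> d))} | 1 pending]
  bind e := (Int -> ((b -> (Int -> d)) -> (b -> (Int -> d))))
step 3: unify (Int -> (a -> Int)) ~ d  [subst: {c:=(b -> (Int -> d)), e:=(Int -> ((b -> (Int -> d)) -> (b -> (Int -> d))))} | 0 pending]
  bind d := (Int -> (a -> Int))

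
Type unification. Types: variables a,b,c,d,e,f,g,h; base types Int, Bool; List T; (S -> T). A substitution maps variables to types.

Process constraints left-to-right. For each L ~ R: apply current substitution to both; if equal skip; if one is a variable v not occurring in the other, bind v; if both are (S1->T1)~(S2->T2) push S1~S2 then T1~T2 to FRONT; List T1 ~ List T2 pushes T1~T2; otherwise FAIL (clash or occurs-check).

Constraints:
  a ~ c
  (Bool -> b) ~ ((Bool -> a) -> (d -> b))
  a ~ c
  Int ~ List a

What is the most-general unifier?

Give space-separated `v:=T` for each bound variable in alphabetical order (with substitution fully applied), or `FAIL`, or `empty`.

step 1: unify a ~ c  [subst: {-} | 3 pending]
  bind a := c
step 2: unify (Bool -> b) ~ ((Bool -> c) -> (d -> b))  [subst: {a:=c} | 2 pending]
  -> decompose arrow: push Bool~(Bool -> c), b~(d -> b)
step 3: unify Bool ~ (Bool -> c)  [subst: {a:=c} | 3 pending]
  clash: Bool vs (Bool -> c)

Answer: FAIL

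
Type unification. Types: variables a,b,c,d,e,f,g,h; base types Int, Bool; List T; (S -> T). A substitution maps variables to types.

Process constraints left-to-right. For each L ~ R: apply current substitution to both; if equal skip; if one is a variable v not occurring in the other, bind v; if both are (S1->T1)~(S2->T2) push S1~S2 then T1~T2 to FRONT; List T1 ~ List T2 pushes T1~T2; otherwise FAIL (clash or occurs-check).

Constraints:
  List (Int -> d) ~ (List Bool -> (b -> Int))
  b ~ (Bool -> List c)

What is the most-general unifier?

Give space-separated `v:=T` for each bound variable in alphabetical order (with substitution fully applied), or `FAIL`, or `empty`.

step 1: unify List (Int -> d) ~ (List Bool -> (b -> Int))  [subst: {-} | 1 pending]
  clash: List (Int -> d) vs (List Bool -> (b -> Int))

Answer: FAIL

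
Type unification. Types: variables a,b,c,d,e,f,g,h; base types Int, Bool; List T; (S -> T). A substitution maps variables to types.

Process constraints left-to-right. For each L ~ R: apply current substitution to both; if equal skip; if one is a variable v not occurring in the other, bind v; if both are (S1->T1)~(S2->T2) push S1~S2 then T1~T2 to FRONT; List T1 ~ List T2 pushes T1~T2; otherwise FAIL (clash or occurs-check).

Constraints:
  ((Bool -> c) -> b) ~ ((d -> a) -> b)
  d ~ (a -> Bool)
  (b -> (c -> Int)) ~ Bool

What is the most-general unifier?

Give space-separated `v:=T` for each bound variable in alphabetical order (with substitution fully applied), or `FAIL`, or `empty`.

Answer: FAIL

Derivation:
step 1: unify ((Bool -> c) -> b) ~ ((d -> a) -> b)  [subst: {-} | 2 pending]
  -> decompose arrow: push (Bool -> c)~(d -> a), b~b
step 2: unify (Bool -> c) ~ (d -> a)  [subst: {-} | 3 pending]
  -> decompose arrow: push Bool~d, c~a
step 3: unify Bool ~ d  [subst: {-} | 4 pending]
  bind d := Bool
step 4: unify c ~ a  [subst: {d:=Bool} | 3 pending]
  bind c := a
step 5: unify b ~ b  [subst: {d:=Bool, c:=a} | 2 pending]
  -> identical, skip
step 6: unify Bool ~ (a -> Bool)  [subst: {d:=Bool, c:=a} | 1 pending]
  clash: Bool vs (a -> Bool)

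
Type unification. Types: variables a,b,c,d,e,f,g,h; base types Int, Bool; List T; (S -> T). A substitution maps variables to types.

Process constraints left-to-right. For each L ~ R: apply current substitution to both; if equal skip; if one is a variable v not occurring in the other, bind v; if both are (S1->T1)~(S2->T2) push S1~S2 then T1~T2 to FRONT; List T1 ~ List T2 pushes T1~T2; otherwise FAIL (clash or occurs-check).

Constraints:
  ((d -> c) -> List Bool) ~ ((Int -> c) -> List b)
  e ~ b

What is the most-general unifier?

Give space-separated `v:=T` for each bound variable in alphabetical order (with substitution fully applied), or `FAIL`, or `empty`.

step 1: unify ((d -> c) -> List Bool) ~ ((Int -> c) -> List b)  [subst: {-} | 1 pending]
  -> decompose arrow: push (d -> c)~(Int -> c), List Bool~List b
step 2: unify (d -> c) ~ (Int -> c)  [subst: {-} | 2 pending]
  -> decompose arrow: push d~Int, c~c
step 3: unify d ~ Int  [subst: {-} | 3 pending]
  bind d := Int
step 4: unify c ~ c  [subst: {d:=Int} | 2 pending]
  -> identical, skip
step 5: unify List Bool ~ List b  [subst: {d:=Int} | 1 pending]
  -> decompose List: push Bool~b
step 6: unify Bool ~ b  [subst: {d:=Int} | 1 pending]
  bind b := Bool
step 7: unify e ~ Bool  [subst: {d:=Int, b:=Bool} | 0 pending]
  bind e := Bool

Answer: b:=Bool d:=Int e:=Bool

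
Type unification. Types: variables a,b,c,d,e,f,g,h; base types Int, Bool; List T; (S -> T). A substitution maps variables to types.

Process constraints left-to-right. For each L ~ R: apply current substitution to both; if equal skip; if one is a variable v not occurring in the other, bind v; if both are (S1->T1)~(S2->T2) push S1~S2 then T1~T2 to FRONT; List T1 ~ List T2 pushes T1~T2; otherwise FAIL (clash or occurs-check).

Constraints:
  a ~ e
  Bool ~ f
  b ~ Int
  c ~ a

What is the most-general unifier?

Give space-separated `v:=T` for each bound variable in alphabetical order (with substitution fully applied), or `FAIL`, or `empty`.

Answer: a:=e b:=Int c:=e f:=Bool

Derivation:
step 1: unify a ~ e  [subst: {-} | 3 pending]
  bind a := e
step 2: unify Bool ~ f  [subst: {a:=e} | 2 pending]
  bind f := Bool
step 3: unify b ~ Int  [subst: {a:=e, f:=Bool} | 1 pending]
  bind b := Int
step 4: unify c ~ e  [subst: {a:=e, f:=Bool, b:=Int} | 0 pending]
  bind c := e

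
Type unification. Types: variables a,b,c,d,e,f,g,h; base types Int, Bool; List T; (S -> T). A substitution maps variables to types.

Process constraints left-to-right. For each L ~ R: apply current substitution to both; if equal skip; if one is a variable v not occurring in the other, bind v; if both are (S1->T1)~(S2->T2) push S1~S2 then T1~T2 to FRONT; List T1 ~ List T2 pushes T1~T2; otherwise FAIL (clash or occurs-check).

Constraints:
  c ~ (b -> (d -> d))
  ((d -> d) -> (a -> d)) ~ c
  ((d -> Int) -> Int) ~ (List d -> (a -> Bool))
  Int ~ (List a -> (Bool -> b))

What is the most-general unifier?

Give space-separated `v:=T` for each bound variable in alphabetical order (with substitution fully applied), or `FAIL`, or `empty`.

step 1: unify c ~ (b -> (d -> d))  [subst: {-} | 3 pending]
  bind c := (b -> (d -> d))
step 2: unify ((d -> d) -> (a -> d)) ~ (b -> (d -> d))  [subst: {c:=(b -> (d -> d))} | 2 pending]
  -> decompose arrow: push (d -> d)~b, (a -> d)~(d -> d)
step 3: unify (d -> d) ~ b  [subst: {c:=(b -> (d -> d))} | 3 pending]
  bind b := (d -> d)
step 4: unify (a -> d) ~ (d -> d)  [subst: {c:=(b -> (d -> d)), b:=(d -> d)} | 2 pending]
  -> decompose arrow: push a~d, d~d
step 5: unify a ~ d  [subst: {c:=(b -> (d -> d)), b:=(d -> d)} | 3 pending]
  bind a := d
step 6: unify d ~ d  [subst: {c:=(b -> (d -> d)), b:=(d -> d), a:=d} | 2 pending]
  -> identical, skip
step 7: unify ((d -> Int) -> Int) ~ (List d -> (d -> Bool))  [subst: {c:=(b -> (d -> d)), b:=(d -> d), a:=d} | 1 pending]
  -> decompose arrow: push (d -> Int)~List d, Int~(d -> Bool)
step 8: unify (d -> Int) ~ List d  [subst: {c:=(b -> (d -> d)), b:=(d -> d), a:=d} | 2 pending]
  clash: (d -> Int) vs List d

Answer: FAIL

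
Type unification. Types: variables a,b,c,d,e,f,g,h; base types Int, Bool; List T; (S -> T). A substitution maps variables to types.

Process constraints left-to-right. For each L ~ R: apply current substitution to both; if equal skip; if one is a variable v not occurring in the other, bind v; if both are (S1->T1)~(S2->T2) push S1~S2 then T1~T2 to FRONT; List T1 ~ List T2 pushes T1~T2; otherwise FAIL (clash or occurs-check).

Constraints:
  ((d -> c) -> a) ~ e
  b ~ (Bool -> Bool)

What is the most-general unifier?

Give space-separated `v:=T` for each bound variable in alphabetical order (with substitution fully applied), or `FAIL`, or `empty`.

step 1: unify ((d -> c) -> a) ~ e  [subst: {-} | 1 pending]
  bind e := ((d -> c) -> a)
step 2: unify b ~ (Bool -> Bool)  [subst: {e:=((d -> c) -> a)} | 0 pending]
  bind b := (Bool -> Bool)

Answer: b:=(Bool -> Bool) e:=((d -> c) -> a)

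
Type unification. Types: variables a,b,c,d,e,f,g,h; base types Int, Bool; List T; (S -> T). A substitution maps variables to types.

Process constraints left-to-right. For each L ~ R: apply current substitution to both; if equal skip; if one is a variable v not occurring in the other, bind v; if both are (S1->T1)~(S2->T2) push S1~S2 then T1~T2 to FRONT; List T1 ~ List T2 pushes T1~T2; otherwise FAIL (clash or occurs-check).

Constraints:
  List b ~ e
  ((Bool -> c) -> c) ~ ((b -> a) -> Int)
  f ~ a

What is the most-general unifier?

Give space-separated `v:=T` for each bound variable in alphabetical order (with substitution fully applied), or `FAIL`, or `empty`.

step 1: unify List b ~ e  [subst: {-} | 2 pending]
  bind e := List b
step 2: unify ((Bool -> c) -> c) ~ ((b -> a) -> Int)  [subst: {e:=List b} | 1 pending]
  -> decompose arrow: push (Bool -> c)~(b -> a), c~Int
step 3: unify (Bool -> c) ~ (b -> a)  [subst: {e:=List b} | 2 pending]
  -> decompose arrow: push Bool~b, c~a
step 4: unify Bool ~ b  [subst: {e:=List b} | 3 pending]
  bind b := Bool
step 5: unify c ~ a  [subst: {e:=List b, b:=Bool} | 2 pending]
  bind c := a
step 6: unify a ~ Int  [subst: {e:=List b, b:=Bool, c:=a} | 1 pending]
  bind a := Int
step 7: unify f ~ Int  [subst: {e:=List b, b:=Bool, c:=a, a:=Int} | 0 pending]
  bind f := Int

Answer: a:=Int b:=Bool c:=Int e:=List Bool f:=Int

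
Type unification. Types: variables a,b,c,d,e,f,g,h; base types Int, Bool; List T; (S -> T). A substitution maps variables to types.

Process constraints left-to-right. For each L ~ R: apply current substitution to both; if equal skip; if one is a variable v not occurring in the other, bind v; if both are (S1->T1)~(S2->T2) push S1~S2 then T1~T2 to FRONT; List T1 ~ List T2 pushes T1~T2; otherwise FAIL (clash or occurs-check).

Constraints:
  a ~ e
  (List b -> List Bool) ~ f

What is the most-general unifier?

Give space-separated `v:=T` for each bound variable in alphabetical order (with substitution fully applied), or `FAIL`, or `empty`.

step 1: unify a ~ e  [subst: {-} | 1 pending]
  bind a := e
step 2: unify (List b -> List Bool) ~ f  [subst: {a:=e} | 0 pending]
  bind f := (List b -> List Bool)

Answer: a:=e f:=(List b -> List Bool)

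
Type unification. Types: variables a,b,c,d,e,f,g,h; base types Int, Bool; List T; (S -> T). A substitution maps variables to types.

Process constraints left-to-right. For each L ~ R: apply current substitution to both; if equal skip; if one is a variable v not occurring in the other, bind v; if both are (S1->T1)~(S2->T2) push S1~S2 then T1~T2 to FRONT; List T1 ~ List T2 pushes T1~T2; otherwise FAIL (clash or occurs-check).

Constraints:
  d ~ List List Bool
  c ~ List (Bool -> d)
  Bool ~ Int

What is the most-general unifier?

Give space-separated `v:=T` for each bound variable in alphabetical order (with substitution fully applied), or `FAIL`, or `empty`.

Answer: FAIL

Derivation:
step 1: unify d ~ List List Bool  [subst: {-} | 2 pending]
  bind d := List List Bool
step 2: unify c ~ List (Bool -> List List Bool)  [subst: {d:=List List Bool} | 1 pending]
  bind c := List (Bool -> List List Bool)
step 3: unify Bool ~ Int  [subst: {d:=List List Bool, c:=List (Bool -> List List Bool)} | 0 pending]
  clash: Bool vs Int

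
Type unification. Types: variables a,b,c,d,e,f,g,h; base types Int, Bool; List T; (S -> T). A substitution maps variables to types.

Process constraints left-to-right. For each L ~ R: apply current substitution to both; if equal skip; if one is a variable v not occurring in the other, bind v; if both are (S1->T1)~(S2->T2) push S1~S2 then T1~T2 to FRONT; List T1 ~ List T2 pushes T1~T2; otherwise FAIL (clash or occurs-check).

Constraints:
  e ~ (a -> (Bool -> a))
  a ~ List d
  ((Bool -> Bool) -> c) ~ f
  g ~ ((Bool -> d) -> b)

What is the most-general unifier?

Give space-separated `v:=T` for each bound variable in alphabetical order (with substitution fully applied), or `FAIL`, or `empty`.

Answer: a:=List d e:=(List d -> (Bool -> List d)) f:=((Bool -> Bool) -> c) g:=((Bool -> d) -> b)

Derivation:
step 1: unify e ~ (a -> (Bool -> a))  [subst: {-} | 3 pending]
  bind e := (a -> (Bool -> a))
step 2: unify a ~ List d  [subst: {e:=(a -> (Bool -> a))} | 2 pending]
  bind a := List d
step 3: unify ((Bool -> Bool) -> c) ~ f  [subst: {e:=(a -> (Bool -> a)), a:=List d} | 1 pending]
  bind f := ((Bool -> Bool) -> c)
step 4: unify g ~ ((Bool -> d) -> b)  [subst: {e:=(a -> (Bool -> a)), a:=List d, f:=((Bool -> Bool) -> c)} | 0 pending]
  bind g := ((Bool -> d) -> b)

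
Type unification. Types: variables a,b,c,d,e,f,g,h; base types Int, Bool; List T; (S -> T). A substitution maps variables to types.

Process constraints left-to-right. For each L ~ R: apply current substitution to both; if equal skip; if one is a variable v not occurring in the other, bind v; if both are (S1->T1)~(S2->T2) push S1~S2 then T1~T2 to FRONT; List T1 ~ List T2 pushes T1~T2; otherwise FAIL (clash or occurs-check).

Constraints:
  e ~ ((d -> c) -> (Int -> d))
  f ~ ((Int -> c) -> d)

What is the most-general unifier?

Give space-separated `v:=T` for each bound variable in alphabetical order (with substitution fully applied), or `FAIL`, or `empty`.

Answer: e:=((d -> c) -> (Int -> d)) f:=((Int -> c) -> d)

Derivation:
step 1: unify e ~ ((d -> c) -> (Int -> d))  [subst: {-} | 1 pending]
  bind e := ((d -> c) -> (Int -> d))
step 2: unify f ~ ((Int -> c) -> d)  [subst: {e:=((d -> c) -> (Int -> d))} | 0 pending]
  bind f := ((Int -> c) -> d)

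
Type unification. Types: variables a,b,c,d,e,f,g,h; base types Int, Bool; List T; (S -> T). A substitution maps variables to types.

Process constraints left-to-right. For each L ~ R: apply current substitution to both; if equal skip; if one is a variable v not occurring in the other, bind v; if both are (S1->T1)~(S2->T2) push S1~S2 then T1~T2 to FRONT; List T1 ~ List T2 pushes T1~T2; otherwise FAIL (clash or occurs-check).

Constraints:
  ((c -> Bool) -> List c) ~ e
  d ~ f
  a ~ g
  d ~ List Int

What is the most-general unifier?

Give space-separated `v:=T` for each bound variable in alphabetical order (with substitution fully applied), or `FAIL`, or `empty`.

Answer: a:=g d:=List Int e:=((c -> Bool) -> List c) f:=List Int

Derivation:
step 1: unify ((c -> Bool) -> List c) ~ e  [subst: {-} | 3 pending]
  bind e := ((c -> Bool) -> List c)
step 2: unify d ~ f  [subst: {e:=((c -> Bool) -> List c)} | 2 pending]
  bind d := f
step 3: unify a ~ g  [subst: {e:=((c -> Bool) -> List c), d:=f} | 1 pending]
  bind a := g
step 4: unify f ~ List Int  [subst: {e:=((c -> Bool) -> List c), d:=f, a:=g} | 0 pending]
  bind f := List Int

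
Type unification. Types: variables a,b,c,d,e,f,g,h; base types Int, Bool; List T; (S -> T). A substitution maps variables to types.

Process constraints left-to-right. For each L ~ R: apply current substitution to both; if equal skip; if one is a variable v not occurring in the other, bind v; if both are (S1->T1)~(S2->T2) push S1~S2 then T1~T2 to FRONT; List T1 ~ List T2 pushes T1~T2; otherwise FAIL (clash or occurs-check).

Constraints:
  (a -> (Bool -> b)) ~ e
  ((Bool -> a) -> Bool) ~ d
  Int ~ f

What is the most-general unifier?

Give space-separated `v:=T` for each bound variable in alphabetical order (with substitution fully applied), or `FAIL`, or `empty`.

Answer: d:=((Bool -> a) -> Bool) e:=(a -> (Bool -> b)) f:=Int

Derivation:
step 1: unify (a -> (Bool -> b)) ~ e  [subst: {-} | 2 pending]
  bind e := (a -> (Bool -> b))
step 2: unify ((Bool -> a) -> Bool) ~ d  [subst: {e:=(a -> (Bool -> b))} | 1 pending]
  bind d := ((Bool -> a) -> Bool)
step 3: unify Int ~ f  [subst: {e:=(a -> (Bool -> b)), d:=((Bool -> a) -> Bool)} | 0 pending]
  bind f := Int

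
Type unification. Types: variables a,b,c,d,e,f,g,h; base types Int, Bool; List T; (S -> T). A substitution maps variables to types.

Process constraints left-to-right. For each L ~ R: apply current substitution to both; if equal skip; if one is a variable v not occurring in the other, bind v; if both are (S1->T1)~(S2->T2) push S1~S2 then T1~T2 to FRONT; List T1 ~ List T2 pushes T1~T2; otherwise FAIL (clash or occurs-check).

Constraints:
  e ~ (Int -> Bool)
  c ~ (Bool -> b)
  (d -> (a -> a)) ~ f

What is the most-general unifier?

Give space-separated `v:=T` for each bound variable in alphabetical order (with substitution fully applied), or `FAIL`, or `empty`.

step 1: unify e ~ (Int -> Bool)  [subst: {-} | 2 pending]
  bind e := (Int -> Bool)
step 2: unify c ~ (Bool -> b)  [subst: {e:=(Int -> Bool)} | 1 pending]
  bind c := (Bool -> b)
step 3: unify (d -> (a -> a)) ~ f  [subst: {e:=(Int -> Bool), c:=(Bool -> b)} | 0 pending]
  bind f := (d -> (a -> a))

Answer: c:=(Bool -> b) e:=(Int -> Bool) f:=(d -> (a -> a))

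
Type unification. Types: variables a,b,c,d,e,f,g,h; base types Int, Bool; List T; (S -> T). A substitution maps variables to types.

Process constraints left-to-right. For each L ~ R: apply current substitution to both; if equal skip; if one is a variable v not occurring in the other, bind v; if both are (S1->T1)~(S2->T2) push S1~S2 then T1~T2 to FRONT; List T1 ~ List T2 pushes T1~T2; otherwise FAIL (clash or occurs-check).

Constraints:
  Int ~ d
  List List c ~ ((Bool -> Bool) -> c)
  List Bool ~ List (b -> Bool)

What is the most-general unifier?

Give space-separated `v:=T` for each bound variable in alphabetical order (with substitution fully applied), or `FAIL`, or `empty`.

Answer: FAIL

Derivation:
step 1: unify Int ~ d  [subst: {-} | 2 pending]
  bind d := Int
step 2: unify List List c ~ ((Bool -> Bool) -> c)  [subst: {d:=Int} | 1 pending]
  clash: List List c vs ((Bool -> Bool) -> c)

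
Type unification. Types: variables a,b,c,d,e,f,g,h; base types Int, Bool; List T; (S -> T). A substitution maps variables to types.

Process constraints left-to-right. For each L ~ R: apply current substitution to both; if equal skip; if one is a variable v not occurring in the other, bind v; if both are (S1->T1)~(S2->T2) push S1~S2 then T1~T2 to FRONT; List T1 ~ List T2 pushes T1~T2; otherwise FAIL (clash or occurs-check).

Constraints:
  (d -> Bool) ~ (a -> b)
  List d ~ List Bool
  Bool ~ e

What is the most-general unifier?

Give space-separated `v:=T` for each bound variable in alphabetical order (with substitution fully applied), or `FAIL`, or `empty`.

Answer: a:=Bool b:=Bool d:=Bool e:=Bool

Derivation:
step 1: unify (d -> Bool) ~ (a -> b)  [subst: {-} | 2 pending]
  -> decompose arrow: push d~a, Bool~b
step 2: unify d ~ a  [subst: {-} | 3 pending]
  bind d := a
step 3: unify Bool ~ b  [subst: {d:=a} | 2 pending]
  bind b := Bool
step 4: unify List a ~ List Bool  [subst: {d:=a, b:=Bool} | 1 pending]
  -> decompose List: push a~Bool
step 5: unify a ~ Bool  [subst: {d:=a, b:=Bool} | 1 pending]
  bind a := Bool
step 6: unify Bool ~ e  [subst: {d:=a, b:=Bool, a:=Bool} | 0 pending]
  bind e := Bool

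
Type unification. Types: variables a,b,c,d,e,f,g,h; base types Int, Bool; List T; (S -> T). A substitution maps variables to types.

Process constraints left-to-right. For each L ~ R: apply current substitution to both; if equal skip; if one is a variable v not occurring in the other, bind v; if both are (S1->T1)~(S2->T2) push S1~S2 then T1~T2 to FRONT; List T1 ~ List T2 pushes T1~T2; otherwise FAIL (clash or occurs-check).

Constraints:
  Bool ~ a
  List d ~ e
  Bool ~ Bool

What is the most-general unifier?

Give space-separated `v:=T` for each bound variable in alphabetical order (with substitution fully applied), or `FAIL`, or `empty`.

Answer: a:=Bool e:=List d

Derivation:
step 1: unify Bool ~ a  [subst: {-} | 2 pending]
  bind a := Bool
step 2: unify List d ~ e  [subst: {a:=Bool} | 1 pending]
  bind e := List d
step 3: unify Bool ~ Bool  [subst: {a:=Bool, e:=List d} | 0 pending]
  -> identical, skip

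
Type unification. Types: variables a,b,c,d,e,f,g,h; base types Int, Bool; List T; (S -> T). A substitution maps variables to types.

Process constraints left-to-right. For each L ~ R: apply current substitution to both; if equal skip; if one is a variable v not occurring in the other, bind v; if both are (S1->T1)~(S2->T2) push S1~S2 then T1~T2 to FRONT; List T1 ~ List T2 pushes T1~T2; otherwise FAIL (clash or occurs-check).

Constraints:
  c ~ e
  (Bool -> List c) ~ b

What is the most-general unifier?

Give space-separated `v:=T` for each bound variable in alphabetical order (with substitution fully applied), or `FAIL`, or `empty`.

step 1: unify c ~ e  [subst: {-} | 1 pending]
  bind c := e
step 2: unify (Bool -> List e) ~ b  [subst: {c:=e} | 0 pending]
  bind b := (Bool -> List e)

Answer: b:=(Bool -> List e) c:=e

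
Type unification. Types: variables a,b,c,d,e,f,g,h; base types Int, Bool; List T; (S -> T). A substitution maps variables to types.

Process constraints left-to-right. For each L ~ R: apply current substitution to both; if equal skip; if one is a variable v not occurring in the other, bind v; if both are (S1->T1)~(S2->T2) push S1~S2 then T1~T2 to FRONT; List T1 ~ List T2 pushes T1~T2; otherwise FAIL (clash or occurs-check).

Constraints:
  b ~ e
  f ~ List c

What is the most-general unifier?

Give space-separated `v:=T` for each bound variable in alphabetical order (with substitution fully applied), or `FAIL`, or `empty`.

step 1: unify b ~ e  [subst: {-} | 1 pending]
  bind b := e
step 2: unify f ~ List c  [subst: {b:=e} | 0 pending]
  bind f := List c

Answer: b:=e f:=List c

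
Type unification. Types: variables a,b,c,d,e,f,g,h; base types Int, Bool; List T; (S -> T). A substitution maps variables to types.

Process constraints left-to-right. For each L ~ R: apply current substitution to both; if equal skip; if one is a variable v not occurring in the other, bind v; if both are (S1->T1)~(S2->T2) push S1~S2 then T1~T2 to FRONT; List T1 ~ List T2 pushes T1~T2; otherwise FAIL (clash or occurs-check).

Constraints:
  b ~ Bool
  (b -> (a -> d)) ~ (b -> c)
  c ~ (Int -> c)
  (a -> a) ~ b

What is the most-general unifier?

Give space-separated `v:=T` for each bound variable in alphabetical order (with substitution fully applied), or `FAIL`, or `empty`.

step 1: unify b ~ Bool  [subst: {-} | 3 pending]
  bind b := Bool
step 2: unify (Bool -> (a -> d)) ~ (Bool -> c)  [subst: {b:=Bool} | 2 pending]
  -> decompose arrow: push Bool~Bool, (a -> d)~c
step 3: unify Bool ~ Bool  [subst: {b:=Bool} | 3 pending]
  -> identical, skip
step 4: unify (a -> d) ~ c  [subst: {b:=Bool} | 2 pending]
  bind c := (a -> d)
step 5: unify (a -> d) ~ (Int -> (a -> d))  [subst: {b:=Bool, c:=(a -> d)} | 1 pending]
  -> decompose arrow: push a~Int, d~(a -> d)
step 6: unify a ~ Int  [subst: {b:=Bool, c:=(a -> d)} | 2 pending]
  bind a := Int
step 7: unify d ~ (Int -> d)  [subst: {b:=Bool, c:=(a -> d), a:=Int} | 1 pending]
  occurs-check fail: d in (Int -> d)

Answer: FAIL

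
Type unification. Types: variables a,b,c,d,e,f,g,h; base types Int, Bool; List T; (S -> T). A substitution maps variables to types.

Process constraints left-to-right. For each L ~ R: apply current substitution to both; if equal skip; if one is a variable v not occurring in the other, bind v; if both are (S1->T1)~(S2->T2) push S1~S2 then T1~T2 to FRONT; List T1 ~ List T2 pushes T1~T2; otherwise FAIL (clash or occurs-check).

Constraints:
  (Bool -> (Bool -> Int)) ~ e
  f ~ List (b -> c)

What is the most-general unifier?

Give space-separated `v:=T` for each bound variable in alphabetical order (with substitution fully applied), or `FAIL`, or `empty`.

step 1: unify (Bool -> (Bool -> Int)) ~ e  [subst: {-} | 1 pending]
  bind e := (Bool -> (Bool -> Int))
step 2: unify f ~ List (b -> c)  [subst: {e:=(Bool -> (Bool -> Int))} | 0 pending]
  bind f := List (b -> c)

Answer: e:=(Bool -> (Bool -> Int)) f:=List (b -> c)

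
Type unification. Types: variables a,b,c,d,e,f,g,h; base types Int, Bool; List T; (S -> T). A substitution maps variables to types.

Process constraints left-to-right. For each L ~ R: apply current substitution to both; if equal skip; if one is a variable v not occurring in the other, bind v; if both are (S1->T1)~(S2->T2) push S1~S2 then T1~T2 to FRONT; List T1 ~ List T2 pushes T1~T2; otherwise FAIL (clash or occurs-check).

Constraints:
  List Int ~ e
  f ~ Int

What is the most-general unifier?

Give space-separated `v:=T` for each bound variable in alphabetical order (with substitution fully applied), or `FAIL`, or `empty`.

Answer: e:=List Int f:=Int

Derivation:
step 1: unify List Int ~ e  [subst: {-} | 1 pending]
  bind e := List Int
step 2: unify f ~ Int  [subst: {e:=List Int} | 0 pending]
  bind f := Int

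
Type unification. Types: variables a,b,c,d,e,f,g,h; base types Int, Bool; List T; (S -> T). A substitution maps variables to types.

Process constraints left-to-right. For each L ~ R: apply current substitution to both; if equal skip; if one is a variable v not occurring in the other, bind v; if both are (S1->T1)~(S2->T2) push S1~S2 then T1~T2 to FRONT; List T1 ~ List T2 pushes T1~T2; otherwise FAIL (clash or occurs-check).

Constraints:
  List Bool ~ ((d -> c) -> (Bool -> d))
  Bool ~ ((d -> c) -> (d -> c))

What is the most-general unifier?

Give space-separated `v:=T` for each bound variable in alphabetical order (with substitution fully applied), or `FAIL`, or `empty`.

Answer: FAIL

Derivation:
step 1: unify List Bool ~ ((d -> c) -> (Bool -> d))  [subst: {-} | 1 pending]
  clash: List Bool vs ((d -> c) -> (Bool -> d))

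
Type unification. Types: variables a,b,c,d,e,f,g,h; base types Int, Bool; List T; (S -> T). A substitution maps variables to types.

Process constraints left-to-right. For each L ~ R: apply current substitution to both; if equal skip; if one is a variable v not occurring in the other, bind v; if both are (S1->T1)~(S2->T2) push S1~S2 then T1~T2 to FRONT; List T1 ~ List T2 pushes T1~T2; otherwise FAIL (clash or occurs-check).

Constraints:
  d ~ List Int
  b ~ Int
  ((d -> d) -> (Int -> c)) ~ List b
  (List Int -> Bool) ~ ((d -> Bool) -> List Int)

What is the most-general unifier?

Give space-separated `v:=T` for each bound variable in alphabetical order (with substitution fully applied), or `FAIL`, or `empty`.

Answer: FAIL

Derivation:
step 1: unify d ~ List Int  [subst: {-} | 3 pending]
  bind d := List Int
step 2: unify b ~ Int  [subst: {d:=List Int} | 2 pending]
  bind b := Int
step 3: unify ((List Int -> List Int) -> (Int -> c)) ~ List Int  [subst: {d:=List Int, b:=Int} | 1 pending]
  clash: ((List Int -> List Int) -> (Int -> c)) vs List Int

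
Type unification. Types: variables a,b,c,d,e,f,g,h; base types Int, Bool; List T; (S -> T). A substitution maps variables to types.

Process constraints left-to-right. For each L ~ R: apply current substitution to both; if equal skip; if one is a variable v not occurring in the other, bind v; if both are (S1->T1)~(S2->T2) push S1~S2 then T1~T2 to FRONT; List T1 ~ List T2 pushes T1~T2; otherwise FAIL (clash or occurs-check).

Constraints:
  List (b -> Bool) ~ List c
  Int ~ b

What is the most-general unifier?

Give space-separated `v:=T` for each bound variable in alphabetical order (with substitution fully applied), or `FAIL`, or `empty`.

step 1: unify List (b -> Bool) ~ List c  [subst: {-} | 1 pending]
  -> decompose List: push (b -> Bool)~c
step 2: unify (b -> Bool) ~ c  [subst: {-} | 1 pending]
  bind c := (b -> Bool)
step 3: unify Int ~ b  [subst: {c:=(b -> Bool)} | 0 pending]
  bind b := Int

Answer: b:=Int c:=(Int -> Bool)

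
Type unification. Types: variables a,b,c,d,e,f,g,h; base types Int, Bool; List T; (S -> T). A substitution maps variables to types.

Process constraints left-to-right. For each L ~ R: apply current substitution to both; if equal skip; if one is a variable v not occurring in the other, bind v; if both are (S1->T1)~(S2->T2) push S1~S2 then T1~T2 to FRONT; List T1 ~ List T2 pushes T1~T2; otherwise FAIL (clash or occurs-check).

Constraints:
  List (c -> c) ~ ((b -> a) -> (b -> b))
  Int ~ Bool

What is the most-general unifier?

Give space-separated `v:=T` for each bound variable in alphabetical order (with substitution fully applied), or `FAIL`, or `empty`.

step 1: unify List (c -> c) ~ ((b -> a) -> (b -> b))  [subst: {-} | 1 pending]
  clash: List (c -> c) vs ((b -> a) -> (b -> b))

Answer: FAIL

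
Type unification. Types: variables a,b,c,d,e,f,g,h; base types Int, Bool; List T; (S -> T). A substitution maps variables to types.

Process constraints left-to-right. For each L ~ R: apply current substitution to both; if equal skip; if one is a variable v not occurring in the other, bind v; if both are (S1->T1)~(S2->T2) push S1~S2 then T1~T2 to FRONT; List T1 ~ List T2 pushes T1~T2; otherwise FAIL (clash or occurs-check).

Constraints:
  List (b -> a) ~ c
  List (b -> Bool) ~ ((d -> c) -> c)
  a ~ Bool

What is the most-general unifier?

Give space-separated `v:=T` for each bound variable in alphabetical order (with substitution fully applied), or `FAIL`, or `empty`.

step 1: unify List (b -> a) ~ c  [subst: {-} | 2 pending]
  bind c := List (b -> a)
step 2: unify List (b -> Bool) ~ ((d -> List (b -> a)) -> List (b -> a))  [subst: {c:=List (b -> a)} | 1 pending]
  clash: List (b -> Bool) vs ((d -> List (b -> a)) -> List (b -> a))

Answer: FAIL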